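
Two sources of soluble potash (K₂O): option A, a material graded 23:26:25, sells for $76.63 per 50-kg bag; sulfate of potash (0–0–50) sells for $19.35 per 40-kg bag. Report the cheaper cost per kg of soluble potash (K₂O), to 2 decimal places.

option A: K₂O per bag = 50 × 25% = 12.5 kg; cost = 76.63 / 12.5 = $6.1304/kg K₂O.
sulfate of potash: K₂O per bag = 40 × 50% = 20 kg; cost = 19.35 / 20 = $0.9675/kg K₂O.
sulfate of potash is cheaper.

$0.97 per kg K₂O (sulfate of potash)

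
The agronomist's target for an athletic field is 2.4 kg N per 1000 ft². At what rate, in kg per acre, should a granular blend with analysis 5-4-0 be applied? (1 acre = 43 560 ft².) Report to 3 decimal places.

2090.880 kg of product per acre

Product per 1000 ft² = 2.4 / 5% = 48 kg.
Convert to per acre: 48 × 43.56 = 2090.88 kg.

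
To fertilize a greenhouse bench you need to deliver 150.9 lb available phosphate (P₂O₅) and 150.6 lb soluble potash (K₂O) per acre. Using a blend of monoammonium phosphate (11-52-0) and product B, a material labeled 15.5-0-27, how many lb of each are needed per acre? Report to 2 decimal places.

290.19 lb monoammonium phosphate, 557.78 lb product B

Let a = lb of monoammonium phosphate, b = lb of product B (per acre).
P₂O₅: 0.52·a + 0·b = 150.9
K₂O: 0·a + 0.27·b = 150.6
Solving simultaneously: a = 290.192, b = 557.778.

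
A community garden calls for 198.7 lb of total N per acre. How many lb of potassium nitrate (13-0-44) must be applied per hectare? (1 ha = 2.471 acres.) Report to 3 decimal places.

Product per acre = 198.7 / 13% = 1528.46 lb.
Convert to per hectare: 1528.46 × 2.471 = 3776.82846 lb.

3776.828 lb of product per hectare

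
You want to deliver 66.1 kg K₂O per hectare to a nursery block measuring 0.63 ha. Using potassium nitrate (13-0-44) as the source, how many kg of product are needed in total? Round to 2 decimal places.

Product per hectare = 66.1 / 44% = 150.227 kg.
Total product = 150.227 × 0.63 = 94.6432 kg.

94.64 kg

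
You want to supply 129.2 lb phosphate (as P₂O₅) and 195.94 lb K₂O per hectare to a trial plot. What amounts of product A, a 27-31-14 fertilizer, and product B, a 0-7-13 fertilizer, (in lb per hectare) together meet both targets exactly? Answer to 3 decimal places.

100.990 lb product A, 1398.472 lb product B

Per-hectare balance (a = product A, b = product B):
P₂O₅: 0.31·a + 0.07·b = 129.2
K₂O: 0.14·a + 0.13·b = 195.94
Solving simultaneously: a = 100.9902, b = 1398.4721.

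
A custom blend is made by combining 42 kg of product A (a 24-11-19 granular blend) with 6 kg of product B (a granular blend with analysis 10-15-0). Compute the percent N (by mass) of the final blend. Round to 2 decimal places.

Total mass = 42 + 6 = 48 kg.
N mass = 24%×42 + 10%×6 = 10.68 kg.
% N = 10.68 / 48 = 22.25%.

22.25% N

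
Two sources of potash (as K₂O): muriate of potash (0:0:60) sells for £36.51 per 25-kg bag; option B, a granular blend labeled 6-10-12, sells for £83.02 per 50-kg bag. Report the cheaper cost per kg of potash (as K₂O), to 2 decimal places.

£2.43 per kg K₂O (muriate of potash)

muriate of potash: K₂O per bag = 25 × 60% = 15 kg; cost = 36.51 / 15 = £2.4340/kg K₂O.
option B: K₂O per bag = 50 × 12% = 6 kg; cost = 83.02 / 6 = £13.8367/kg K₂O.
muriate of potash is cheaper.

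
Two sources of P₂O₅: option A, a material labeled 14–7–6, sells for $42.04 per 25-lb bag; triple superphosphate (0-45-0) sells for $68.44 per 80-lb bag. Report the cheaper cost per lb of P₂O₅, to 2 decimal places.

option A: P₂O₅ per bag = 25 × 7% = 1.75 lb; cost = 42.04 / 1.75 = $24.0229/lb P₂O₅.
triple superphosphate: P₂O₅ per bag = 80 × 45% = 36 lb; cost = 68.44 / 36 = $1.9011/lb P₂O₅.
triple superphosphate is cheaper.

$1.90 per lb P₂O₅ (triple superphosphate)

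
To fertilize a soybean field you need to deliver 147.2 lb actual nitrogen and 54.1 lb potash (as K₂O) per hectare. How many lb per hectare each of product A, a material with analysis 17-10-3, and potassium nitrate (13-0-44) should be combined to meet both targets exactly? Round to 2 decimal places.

Let a = lb of product A, b = lb of potassium nitrate (per hectare).
N: 0.17·a + 0.13·b = 147.2
K₂O: 0.03·a + 0.44·b = 54.1
Eliminate a: (row1) − 0.17/0.03·(row2) → -2.36333·b = -159.367, so b = 67.433.
Back-substitute: a = (147.2 − 0.13·67.433) / 0.17 = 814.316.

814.32 lb product A, 67.43 lb potassium nitrate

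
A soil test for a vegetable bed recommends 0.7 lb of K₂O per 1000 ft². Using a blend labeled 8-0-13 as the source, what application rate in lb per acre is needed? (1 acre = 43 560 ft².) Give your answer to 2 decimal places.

234.55 lb of product per acre

Product per 1000 ft² = 0.7 / 13% = 5.38462 lb.
Convert to per acre: 5.38462 × 43.56 = 234.554 lb.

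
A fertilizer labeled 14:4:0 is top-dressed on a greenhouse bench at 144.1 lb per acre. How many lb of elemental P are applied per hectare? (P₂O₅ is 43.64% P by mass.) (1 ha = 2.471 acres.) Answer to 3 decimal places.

P₂O₅ per acre = 144.1 × 4% = 5.764 lb.
Elemental P = 5.764 × 0.4364 = 2.51541 lb per acre.
Convert to per hectare: 2.51541 × 2.471 = 6.21558 lb.

6.216 lb P per hectare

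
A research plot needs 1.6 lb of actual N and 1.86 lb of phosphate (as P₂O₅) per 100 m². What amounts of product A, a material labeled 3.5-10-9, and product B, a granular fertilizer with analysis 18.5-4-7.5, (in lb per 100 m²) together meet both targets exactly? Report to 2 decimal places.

Per-100 m² balance (a = product A, b = product B):
N: 0.035·a + 0.185·b = 1.6
P₂O₅: 0.1·a + 0.04·b = 1.86
Eliminate a: (row1) − 0.035/0.1·(row2) → 0.171·b = 0.949, so b = 5.54971.
Back-substitute: a = (1.6 − 0.185·5.54971) / 0.035 = 16.3801.

16.38 lb product A, 5.55 lb product B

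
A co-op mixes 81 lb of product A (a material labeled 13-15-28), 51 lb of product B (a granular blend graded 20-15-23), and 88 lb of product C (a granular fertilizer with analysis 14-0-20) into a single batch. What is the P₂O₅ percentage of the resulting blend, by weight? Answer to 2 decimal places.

Total mass = 81 + 51 + 88 = 220 lb.
P₂O₅ mass = 15%×81 + 15%×51 + 0%×88 = 19.8 lb.
% P₂O₅ = 19.8 / 220 = 9%.

9.00% P₂O₅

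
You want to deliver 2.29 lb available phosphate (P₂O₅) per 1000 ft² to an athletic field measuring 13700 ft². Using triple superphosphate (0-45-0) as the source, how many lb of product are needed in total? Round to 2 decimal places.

69.72 lb

Product per 1000 ft² = 2.29 / 45% = 5.08889 lb.
Total product = 5.08889 × 13700 / 1000 = 69.7178 lb.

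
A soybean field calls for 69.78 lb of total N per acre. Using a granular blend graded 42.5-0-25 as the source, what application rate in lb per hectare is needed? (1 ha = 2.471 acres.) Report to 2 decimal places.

405.71 lb of product per hectare

Product per acre = 69.78 / 42.5% = 164.188 lb.
Convert to per hectare: 164.188 × 2.471 = 405.709 lb.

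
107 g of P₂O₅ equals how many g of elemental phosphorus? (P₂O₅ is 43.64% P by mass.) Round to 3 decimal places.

46.695 g P

P = 107 × 0.4364 = 46.6948 g.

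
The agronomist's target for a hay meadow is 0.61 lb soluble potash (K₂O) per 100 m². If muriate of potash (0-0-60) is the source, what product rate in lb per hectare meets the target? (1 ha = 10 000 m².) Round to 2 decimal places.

Product per 100 m² = 0.61 / 60% = 1.01667 lb.
Convert to per hectare: 1.01667 × 100 = 101.667 lb.

101.67 lb of product per hectare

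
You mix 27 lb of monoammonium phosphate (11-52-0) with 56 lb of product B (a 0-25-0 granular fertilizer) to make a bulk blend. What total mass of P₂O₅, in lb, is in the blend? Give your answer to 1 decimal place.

28.0 lb P₂O₅

P₂O₅ mass = 52%×27 + 25%×56 = 28.04 lb.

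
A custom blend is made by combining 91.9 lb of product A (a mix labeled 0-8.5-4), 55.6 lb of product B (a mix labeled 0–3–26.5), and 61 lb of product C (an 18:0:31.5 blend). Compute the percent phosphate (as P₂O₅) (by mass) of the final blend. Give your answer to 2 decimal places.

4.55% P₂O₅

Total mass = 91.9 + 55.6 + 61 = 208.5 lb.
P₂O₅ mass = 8.5%×91.9 + 3%×55.6 + 0%×61 = 9.4795 lb.
% P₂O₅ = 9.4795 / 208.5 = 4.54652%.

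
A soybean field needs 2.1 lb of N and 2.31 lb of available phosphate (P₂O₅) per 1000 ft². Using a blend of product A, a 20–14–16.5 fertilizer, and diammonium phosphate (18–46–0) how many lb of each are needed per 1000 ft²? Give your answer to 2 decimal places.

8.24 lb product A, 2.51 lb diammonium phosphate

Per-1000 ft² balance (a = product A, b = diammonium phosphate):
N: 0.2·a + 0.18·b = 2.1
P₂O₅: 0.14·a + 0.46·b = 2.31
Eliminate a: (row1) − 0.2/0.14·(row2) → -0.477143·b = -1.2, so b = 2.51497.
Back-substitute: a = (2.1 − 0.18·2.51497) / 0.2 = 8.23653.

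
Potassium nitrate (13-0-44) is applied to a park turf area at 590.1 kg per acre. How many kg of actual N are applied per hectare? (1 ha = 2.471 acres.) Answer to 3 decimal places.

nitrogen per acre = 590.1 × 13% = 76.713 kg.
Convert to per hectare: 76.713 × 2.471 = 189.5578 kg.

189.558 kg N per hectare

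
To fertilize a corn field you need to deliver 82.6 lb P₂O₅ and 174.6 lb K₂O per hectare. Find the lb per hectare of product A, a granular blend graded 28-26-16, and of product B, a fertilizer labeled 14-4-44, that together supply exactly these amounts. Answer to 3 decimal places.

Let a = lb of product A, b = lb of product B (per hectare).
P₂O₅: 0.26·a + 0.04·b = 82.6
K₂O: 0.16·a + 0.44·b = 174.6
Eliminate b: (row1) − 0.04/0.44·(row2) → 0.245455·a = 66.7273, so a = 271.8519.
Then b = (174.6 − 0.16·271.8519) / 0.44 = 297.96296.

271.852 lb product A, 297.963 lb product B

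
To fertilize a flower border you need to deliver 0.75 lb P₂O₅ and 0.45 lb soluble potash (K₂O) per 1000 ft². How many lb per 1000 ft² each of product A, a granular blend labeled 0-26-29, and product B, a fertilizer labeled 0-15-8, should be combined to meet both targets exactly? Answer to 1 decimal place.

0.3 lb product A, 4.4 lb product B

With a, b = lb per 1000 ft² of product A and product B:
P₂O₅: 0.26·a + 0.15·b = 0.75
K₂O: 0.29·a + 0.08·b = 0.45
From row1: a = (0.75 − 0.15·b) / 0.26.
Into row2: 0.29·(0.75 − 0.15·b)/0.26 + 0.08·b = 0.45 → b = 4.42731, a = 0.330396.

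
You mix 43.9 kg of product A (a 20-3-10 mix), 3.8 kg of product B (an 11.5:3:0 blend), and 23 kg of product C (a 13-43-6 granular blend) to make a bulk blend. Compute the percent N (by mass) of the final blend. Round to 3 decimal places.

Total mass = 43.9 + 3.8 + 23 = 70.7 kg.
N mass = 20%×43.9 + 11.5%×3.8 + 13%×23 = 12.207 kg.
% N = 12.207 / 70.7 = 17.2659%.

17.266% N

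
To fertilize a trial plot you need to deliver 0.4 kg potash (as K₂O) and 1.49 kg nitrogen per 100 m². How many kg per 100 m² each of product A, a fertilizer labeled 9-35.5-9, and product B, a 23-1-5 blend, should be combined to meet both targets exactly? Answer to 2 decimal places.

1.08 kg product A, 6.06 kg product B

With a, b = kg per 100 m² of product A and product B:
K₂O: 0.09·a + 0.05·b = 0.4
N: 0.09·a + 0.23·b = 1.49
From row1: a = (0.4 − 0.05·b) / 0.09.
Into row2: 0.09·(0.4 − 0.05·b)/0.09 + 0.23·b = 1.49 → b = 6.05556, a = 1.08025.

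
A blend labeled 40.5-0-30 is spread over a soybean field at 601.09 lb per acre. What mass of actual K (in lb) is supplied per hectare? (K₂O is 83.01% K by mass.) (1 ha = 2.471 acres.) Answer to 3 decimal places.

K₂O per acre = 601.09 × 30% = 180.327 lb.
Elemental K = 180.327 × 0.8301 = 149.689 lb per acre.
Convert to per hectare: 149.689 × 2.471 = 369.8826 lb.

369.883 lb K per hectare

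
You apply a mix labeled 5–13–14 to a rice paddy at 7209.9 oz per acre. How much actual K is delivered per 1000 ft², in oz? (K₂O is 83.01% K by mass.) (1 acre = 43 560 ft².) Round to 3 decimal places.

19.235 oz K per thousand sq ft

K₂O per acre = 7209.9 × 14% = 1009.39 oz.
Elemental K = 1009.39 × 0.8301 = 837.891 oz per acre.
Convert to per 1000 ft²: 837.891 × 0.0229568 = 19.2353 oz.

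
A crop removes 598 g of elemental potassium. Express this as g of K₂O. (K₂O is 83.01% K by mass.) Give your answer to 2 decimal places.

K₂O = 598 / 0.8301 = 720.395 g.

720.40 g K₂O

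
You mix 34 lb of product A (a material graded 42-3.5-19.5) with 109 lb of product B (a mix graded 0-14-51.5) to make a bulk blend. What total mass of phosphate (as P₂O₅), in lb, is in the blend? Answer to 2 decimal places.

16.45 lb P₂O₅

P₂O₅ mass = 3.5%×34 + 14%×109 = 16.45 lb.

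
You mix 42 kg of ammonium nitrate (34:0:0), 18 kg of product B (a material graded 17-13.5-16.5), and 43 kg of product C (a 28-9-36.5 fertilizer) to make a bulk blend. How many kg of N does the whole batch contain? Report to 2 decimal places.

29.38 kg N

N mass = 34%×42 + 17%×18 + 28%×43 = 29.38 kg.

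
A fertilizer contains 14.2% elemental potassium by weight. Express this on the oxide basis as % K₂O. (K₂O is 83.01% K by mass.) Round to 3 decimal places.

17.106% K₂O

%K₂O = 14.2 / 0.8301 = 17.1064%.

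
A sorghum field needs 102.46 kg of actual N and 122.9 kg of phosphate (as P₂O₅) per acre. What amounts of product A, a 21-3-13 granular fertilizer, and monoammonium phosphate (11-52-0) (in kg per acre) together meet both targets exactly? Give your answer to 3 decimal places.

375.450 kg product A, 214.686 kg monoammonium phosphate

Per-acre balance (a = product A, b = monoammonium phosphate):
N: 0.21·a + 0.11·b = 102.46
P₂O₅: 0.03·a + 0.52·b = 122.9
From row1: a = (102.46 − 0.11·b) / 0.21.
Into row2: 0.03·(102.46 − 0.11·b)/0.21 + 0.52·b = 122.9 → b = 214.6856, a = 375.4504.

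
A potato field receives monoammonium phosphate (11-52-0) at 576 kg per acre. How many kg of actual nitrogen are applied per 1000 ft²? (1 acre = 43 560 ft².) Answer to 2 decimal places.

nitrogen per acre = 576 × 11% = 63.36 kg.
Convert to per 1000 ft²: 63.36 × 0.0229568 = 1.45455 kg.

1.45 kg N per thousand sq ft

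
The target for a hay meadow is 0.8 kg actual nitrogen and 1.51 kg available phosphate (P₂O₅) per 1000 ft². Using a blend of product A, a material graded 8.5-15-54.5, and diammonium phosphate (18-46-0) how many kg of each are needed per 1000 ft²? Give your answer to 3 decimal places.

Per-1000 ft² balance (a = product A, b = diammonium phosphate):
N: 0.085·a + 0.18·b = 0.8
P₂O₅: 0.15·a + 0.46·b = 1.51
From row1: a = (0.8 − 0.18·b) / 0.085.
Into row2: 0.15·(0.8 − 0.18·b)/0.085 + 0.46·b = 1.51 → b = 0.690083, a = 7.95041.

7.950 kg product A, 0.690 kg diammonium phosphate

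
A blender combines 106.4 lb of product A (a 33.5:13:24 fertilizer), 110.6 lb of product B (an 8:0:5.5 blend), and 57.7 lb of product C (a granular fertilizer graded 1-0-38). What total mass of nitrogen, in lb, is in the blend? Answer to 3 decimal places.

45.069 lb N

N mass = 33.5%×106.4 + 8%×110.6 + 1%×57.7 = 45.069 lb.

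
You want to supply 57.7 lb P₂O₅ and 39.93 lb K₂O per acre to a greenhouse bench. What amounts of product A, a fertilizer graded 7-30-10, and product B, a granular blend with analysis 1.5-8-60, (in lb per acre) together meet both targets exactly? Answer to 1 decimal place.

182.7 lb product A, 36.1 lb product B

Per-acre balance (a = product A, b = product B):
P₂O₅: 0.3·a + 0.08·b = 57.7
K₂O: 0.1·a + 0.6·b = 39.93
From row1: a = (57.7 − 0.08·b) / 0.3.
Into row2: 0.1·(57.7 − 0.08·b)/0.3 + 0.6·b = 39.93 → b = 36.0988, a = 182.707.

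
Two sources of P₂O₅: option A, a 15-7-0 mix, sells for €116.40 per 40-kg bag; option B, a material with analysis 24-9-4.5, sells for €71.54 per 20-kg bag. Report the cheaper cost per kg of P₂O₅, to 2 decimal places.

option A: P₂O₅ per bag = 40 × 7% = 2.8 kg; cost = 116.40 / 2.8 = €41.5714/kg P₂O₅.
option B: P₂O₅ per bag = 20 × 9% = 1.8 kg; cost = 71.54 / 1.8 = €39.7444/kg P₂O₅.
option B is cheaper.

€39.74 per kg P₂O₅ (option B)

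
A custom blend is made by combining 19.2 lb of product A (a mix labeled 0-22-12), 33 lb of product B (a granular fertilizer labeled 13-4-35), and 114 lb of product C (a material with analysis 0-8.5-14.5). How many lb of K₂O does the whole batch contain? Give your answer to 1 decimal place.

K₂O mass = 12%×19.2 + 35%×33 + 14.5%×114 = 30.384 lb.

30.4 lb K₂O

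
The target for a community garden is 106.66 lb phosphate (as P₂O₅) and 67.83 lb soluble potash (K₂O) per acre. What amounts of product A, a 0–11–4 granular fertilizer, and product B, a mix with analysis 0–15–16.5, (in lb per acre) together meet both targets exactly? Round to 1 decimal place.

611.1 lb product A, 263.0 lb product B

Let a = lb of product A, b = lb of product B (per acre).
P₂O₅: 0.11·a + 0.15·b = 106.66
K₂O: 0.04·a + 0.165·b = 67.83
From row1: a = (106.66 − 0.15·b) / 0.11.
Into row2: 0.04·(106.66 − 0.15·b)/0.11 + 0.165·b = 67.83 → b = 262.955, a = 611.062.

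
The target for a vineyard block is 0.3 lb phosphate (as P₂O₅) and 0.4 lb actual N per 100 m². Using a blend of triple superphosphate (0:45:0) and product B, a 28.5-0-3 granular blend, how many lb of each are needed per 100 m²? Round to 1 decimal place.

0.7 lb triple superphosphate, 1.4 lb product B

Per-100 m² balance (a = triple superphosphate, b = product B):
P₂O₅: 0.45·a + 0·b = 0.3
N: 0·a + 0.285·b = 0.4
Solving simultaneously: a = 0.666667, b = 1.40351.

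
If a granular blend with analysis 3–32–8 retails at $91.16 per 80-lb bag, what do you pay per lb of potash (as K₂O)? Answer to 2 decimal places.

$14.24 per lb K₂O

K₂O in bag = 80 × 8% = 6.4 lb.
Cost per lb K₂O = $91.16 / 6.4 = $14.2437.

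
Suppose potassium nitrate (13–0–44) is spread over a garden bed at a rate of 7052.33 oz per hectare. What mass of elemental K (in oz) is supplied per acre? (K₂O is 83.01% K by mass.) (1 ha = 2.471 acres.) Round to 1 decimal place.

K₂O per hectare = 7052.33 × 44% = 3103.03 oz.
Elemental K = 3103.03 × 0.8301 = 2575.82 oz per hectare.
Convert to per acre: 2575.82 × 0.404694 = 1042.42 oz.

1042.4 oz K per acre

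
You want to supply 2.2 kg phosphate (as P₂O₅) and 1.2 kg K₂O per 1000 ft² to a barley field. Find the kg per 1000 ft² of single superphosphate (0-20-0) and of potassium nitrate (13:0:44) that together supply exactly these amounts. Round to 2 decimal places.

11.00 kg single superphosphate, 2.73 kg potassium nitrate

Let a = kg of single superphosphate, b = kg of potassium nitrate (per 1000 ft²).
P₂O₅: 0.2·a + 0·b = 2.2
K₂O: 0·a + 0.44·b = 1.2
Solving simultaneously: a = 11, b = 2.72727.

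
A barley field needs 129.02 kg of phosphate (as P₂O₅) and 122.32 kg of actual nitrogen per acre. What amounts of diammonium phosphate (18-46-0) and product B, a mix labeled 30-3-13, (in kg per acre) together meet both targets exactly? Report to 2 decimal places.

Per-acre balance (a = diammonium phosphate, b = product B):
P₂O₅: 0.46·a + 0.03·b = 129.02
N: 0.18·a + 0.3·b = 122.32
Eliminate a: (row1) − 0.46/0.18·(row2) → -0.736667·b = -183.576, so b = 249.198.
Back-substitute: a = (129.02 − 0.03·249.198) / 0.46 = 264.226.

264.23 kg diammonium phosphate, 249.20 kg product B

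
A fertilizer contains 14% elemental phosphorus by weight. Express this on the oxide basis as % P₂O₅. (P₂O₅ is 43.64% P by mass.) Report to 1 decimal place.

%P₂O₅ = 14 / 0.4364 = 32.0807%.

32.1% P₂O₅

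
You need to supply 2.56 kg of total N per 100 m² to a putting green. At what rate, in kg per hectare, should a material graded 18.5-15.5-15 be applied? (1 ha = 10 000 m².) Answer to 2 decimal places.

Product per 100 m² = 2.56 / 18.5% = 13.8378 kg.
Convert to per hectare: 13.8378 × 100 = 1383.784 kg.

1383.78 kg of product per hectare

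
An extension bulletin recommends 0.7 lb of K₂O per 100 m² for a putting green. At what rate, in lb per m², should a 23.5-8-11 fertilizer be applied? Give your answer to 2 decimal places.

0.06 lb of product per sq m

Product per 100 m² = 0.7 / 11% = 6.36364 lb.
Convert to per m²: 6.36364 × 0.01 = 0.0636364 lb.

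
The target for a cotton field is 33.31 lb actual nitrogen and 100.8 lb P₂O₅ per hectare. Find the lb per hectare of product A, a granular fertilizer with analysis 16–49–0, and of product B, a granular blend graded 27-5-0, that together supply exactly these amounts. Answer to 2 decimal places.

205.56 lb product A, 1.56 lb product B

Per-hectare balance (a = product A, b = product B):
N: 0.16·a + 0.27·b = 33.31
P₂O₅: 0.49·a + 0.05·b = 100.8
Eliminate b: (row1) − 0.27/0.05·(row2) → -2.486·a = -511.01, so a = 205.555.
Then b = (100.8 − 0.49·205.555) / 0.05 = 1.55994.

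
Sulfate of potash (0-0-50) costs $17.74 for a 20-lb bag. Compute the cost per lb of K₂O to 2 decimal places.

$1.77 per lb K₂O

K₂O in bag = 20 × 50% = 10 lb.
Cost per lb K₂O = $17.74 / 10 = $1.7740.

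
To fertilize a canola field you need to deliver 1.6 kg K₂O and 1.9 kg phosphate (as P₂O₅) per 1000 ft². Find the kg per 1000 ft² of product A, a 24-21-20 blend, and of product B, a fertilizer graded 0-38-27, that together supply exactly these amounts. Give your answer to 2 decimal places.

4.92 kg product A, 2.28 kg product B

Let a = kg of product A, b = kg of product B (per 1000 ft²).
K₂O: 0.2·a + 0.27·b = 1.6
P₂O₅: 0.21·a + 0.38·b = 1.9
Solving simultaneously: a = 4.92228, b = 2.27979.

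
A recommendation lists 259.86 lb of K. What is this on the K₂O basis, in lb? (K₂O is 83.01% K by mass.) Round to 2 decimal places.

313.05 lb K₂O

K₂O = 259.86 / 0.8301 = 313.047 lb.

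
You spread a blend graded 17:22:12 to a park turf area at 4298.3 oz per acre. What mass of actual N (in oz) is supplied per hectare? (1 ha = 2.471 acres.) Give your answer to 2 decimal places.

1805.59 oz N per hectare

nitrogen per acre = 4298.3 × 17% = 730.711 oz.
Convert to per hectare: 730.711 × 2.471 = 1805.587 oz.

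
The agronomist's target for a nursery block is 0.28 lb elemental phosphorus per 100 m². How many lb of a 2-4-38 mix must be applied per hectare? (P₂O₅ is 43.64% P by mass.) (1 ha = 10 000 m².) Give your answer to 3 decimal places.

1604.033 lb of product per hectare

As P₂O₅: 0.28 / 0.4364 = 0.641613 lb per 100 m².
Product per 100 m² = 0.641613 / 4% = 16.0403 lb.
Convert to per hectare: 16.0403 × 100 = 1604.032997 lb.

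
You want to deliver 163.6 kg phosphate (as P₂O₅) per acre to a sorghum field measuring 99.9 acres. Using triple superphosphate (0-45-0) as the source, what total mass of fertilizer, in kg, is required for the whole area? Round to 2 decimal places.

Product per acre = 163.6 / 45% = 363.556 kg.
Total product = 363.556 × 99.9 = 36319.2 kg.

36319.20 kg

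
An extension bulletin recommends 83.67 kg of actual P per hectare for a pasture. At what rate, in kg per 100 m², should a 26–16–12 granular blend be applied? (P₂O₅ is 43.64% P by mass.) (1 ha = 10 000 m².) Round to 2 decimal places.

As P₂O₅: 83.67 / 0.4364 = 191.728 kg per hectare.
Product per hectare = 191.728 / 16% = 1198.3 kg.
Convert to per 100 m²: 1198.3 × 0.01 = 11.983 kg.

11.98 kg of product per hundred sq m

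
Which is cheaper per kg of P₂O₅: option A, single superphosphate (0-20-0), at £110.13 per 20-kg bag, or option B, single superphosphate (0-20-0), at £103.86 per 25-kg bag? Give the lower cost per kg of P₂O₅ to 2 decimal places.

option A: P₂O₅ per bag = 20 × 20% = 4 kg; cost = 110.13 / 4 = £27.5325/kg P₂O₅.
option B: P₂O₅ per bag = 25 × 20% = 5 kg; cost = 103.86 / 5 = £20.7720/kg P₂O₅.
option B is cheaper.

£20.77 per kg P₂O₅ (option B)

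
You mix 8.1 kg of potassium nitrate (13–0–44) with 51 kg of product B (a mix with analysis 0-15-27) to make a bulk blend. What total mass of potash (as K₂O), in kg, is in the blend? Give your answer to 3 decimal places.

K₂O mass = 44%×8.1 + 27%×51 = 17.334 kg.

17.334 kg K₂O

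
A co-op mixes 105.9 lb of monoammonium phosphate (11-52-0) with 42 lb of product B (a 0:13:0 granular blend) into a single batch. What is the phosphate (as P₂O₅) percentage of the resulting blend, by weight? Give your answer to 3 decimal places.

Total mass = 105.9 + 42 = 147.9 lb.
P₂O₅ mass = 52%×105.9 + 13%×42 = 60.528 lb.
% P₂O₅ = 60.528 / 147.9 = 40.9249%.

40.925% P₂O₅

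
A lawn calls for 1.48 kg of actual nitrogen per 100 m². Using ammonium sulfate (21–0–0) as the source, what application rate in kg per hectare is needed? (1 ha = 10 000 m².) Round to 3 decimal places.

704.762 kg of product per hectare

Product per 100 m² = 1.48 / 21% = 7.04762 kg.
Convert to per hectare: 7.04762 × 100 = 704.7619 kg.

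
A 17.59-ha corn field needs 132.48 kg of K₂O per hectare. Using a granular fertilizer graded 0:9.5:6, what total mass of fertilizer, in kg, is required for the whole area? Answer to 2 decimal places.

38838.72 kg

Product per hectare = 132.48 / 6% = 2208 kg.
Total product = 2208 × 17.59 = 38838.72 kg.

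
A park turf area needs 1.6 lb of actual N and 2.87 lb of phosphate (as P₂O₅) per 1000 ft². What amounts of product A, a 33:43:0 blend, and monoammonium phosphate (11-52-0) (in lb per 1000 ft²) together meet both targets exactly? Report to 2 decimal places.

4.15 lb product A, 2.08 lb monoammonium phosphate

Let a = lb of product A, b = lb of monoammonium phosphate (per 1000 ft²).
N: 0.33·a + 0.11·b = 1.6
P₂O₅: 0.43·a + 0.52·b = 2.87
Solving simultaneously: a = 4.15366, b = 2.08447.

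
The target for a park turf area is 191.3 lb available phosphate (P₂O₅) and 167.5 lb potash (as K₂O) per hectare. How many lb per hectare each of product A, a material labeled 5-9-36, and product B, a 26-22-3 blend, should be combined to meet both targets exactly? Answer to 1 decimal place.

Let a = lb of product A, b = lb of product B (per hectare).
P₂O₅: 0.09·a + 0.22·b = 191.3
K₂O: 0.36·a + 0.03·b = 167.5
Eliminate b: (row1) − 0.22/0.03·(row2) → -2.55·a = -1037.03, so a = 406.68.
Then b = (167.5 − 0.36·406.68) / 0.03 = 703.176.

406.7 lb product A, 703.2 lb product B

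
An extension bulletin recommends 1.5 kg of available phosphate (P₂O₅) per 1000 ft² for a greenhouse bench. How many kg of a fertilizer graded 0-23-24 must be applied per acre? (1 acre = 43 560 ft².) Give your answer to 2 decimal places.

Product per 1000 ft² = 1.5 / 23% = 6.52174 kg.
Convert to per acre: 6.52174 × 43.56 = 284.087 kg.

284.09 kg of product per acre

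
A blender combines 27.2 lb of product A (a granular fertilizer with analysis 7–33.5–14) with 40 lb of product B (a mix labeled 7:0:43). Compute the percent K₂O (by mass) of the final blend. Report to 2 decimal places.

Total mass = 27.2 + 40 = 67.2 lb.
K₂O mass = 14%×27.2 + 43%×40 = 21.008 lb.
% K₂O = 21.008 / 67.2 = 31.2619%.

31.26% K₂O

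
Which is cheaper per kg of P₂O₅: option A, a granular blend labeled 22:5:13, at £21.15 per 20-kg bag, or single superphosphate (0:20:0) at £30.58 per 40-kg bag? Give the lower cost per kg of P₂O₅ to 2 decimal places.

£3.82 per kg P₂O₅ (single superphosphate)

option A: P₂O₅ per bag = 20 × 5% = 1 kg; cost = 21.15 / 1 = £21.1500/kg P₂O₅.
single superphosphate: P₂O₅ per bag = 40 × 20% = 8 kg; cost = 30.58 / 8 = £3.8225/kg P₂O₅.
single superphosphate is cheaper.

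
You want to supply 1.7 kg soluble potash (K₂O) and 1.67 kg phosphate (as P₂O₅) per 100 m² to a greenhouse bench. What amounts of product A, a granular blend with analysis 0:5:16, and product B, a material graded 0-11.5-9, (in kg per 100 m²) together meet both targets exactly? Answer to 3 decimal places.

3.252 kg product A, 13.108 kg product B

With a, b = kg per 100 m² of product A and product B:
K₂O: 0.16·a + 0.09·b = 1.7
P₂O₅: 0.05·a + 0.115·b = 1.67
Solving simultaneously: a = 3.2518, b = 13.1079.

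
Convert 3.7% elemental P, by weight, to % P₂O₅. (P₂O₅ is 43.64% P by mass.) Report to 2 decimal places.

8.48% P₂O₅

%P₂O₅ = 3.7 / 0.4364 = 8.47846%.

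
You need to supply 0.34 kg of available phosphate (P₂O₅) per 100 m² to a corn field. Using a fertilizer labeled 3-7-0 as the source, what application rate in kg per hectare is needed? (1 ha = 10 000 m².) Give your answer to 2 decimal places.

Product per 100 m² = 0.34 / 7% = 4.85714 kg.
Convert to per hectare: 4.85714 × 100 = 485.714 kg.

485.71 kg of product per hectare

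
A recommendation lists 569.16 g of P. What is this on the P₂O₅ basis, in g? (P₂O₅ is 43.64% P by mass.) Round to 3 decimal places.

P₂O₅ = 569.16 / 0.4364 = 1304.2163 g.

1304.216 g P₂O₅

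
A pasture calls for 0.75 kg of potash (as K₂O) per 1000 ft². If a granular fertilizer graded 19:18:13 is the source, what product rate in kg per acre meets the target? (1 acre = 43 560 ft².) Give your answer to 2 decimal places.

251.31 kg of product per acre

Product per 1000 ft² = 0.75 / 13% = 5.76923 kg.
Convert to per acre: 5.76923 × 43.56 = 251.308 kg.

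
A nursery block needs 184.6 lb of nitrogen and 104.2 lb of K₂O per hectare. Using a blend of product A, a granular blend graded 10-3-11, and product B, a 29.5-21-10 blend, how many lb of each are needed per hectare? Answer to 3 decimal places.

Let a = lb of product A, b = lb of product B (per hectare).
N: 0.1·a + 0.295·b = 184.6
K₂O: 0.11·a + 0.1·b = 104.2
Eliminate a: (row1) − 0.1/0.11·(row2) → 0.204091·b = 89.8727, so b = 440.3563.
Back-substitute: a = (184.6 − 0.295·440.3563) / 0.1 = 546.9488.

546.949 lb product A, 440.356 lb product B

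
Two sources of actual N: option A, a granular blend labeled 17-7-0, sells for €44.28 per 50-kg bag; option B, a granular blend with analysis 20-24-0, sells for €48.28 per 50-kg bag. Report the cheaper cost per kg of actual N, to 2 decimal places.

option A: N per bag = 50 × 17% = 8.5 kg; cost = 44.28 / 8.5 = €5.2094/kg N.
option B: N per bag = 50 × 20% = 10 kg; cost = 48.28 / 10 = €4.8280/kg N.
option B is cheaper.

€4.83 per kg N (option B)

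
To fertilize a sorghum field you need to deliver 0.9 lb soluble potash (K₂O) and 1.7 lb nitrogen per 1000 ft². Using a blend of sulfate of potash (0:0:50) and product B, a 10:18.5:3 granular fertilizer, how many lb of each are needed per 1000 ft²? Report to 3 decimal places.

0.780 lb sulfate of potash, 17.000 lb product B

With a, b = lb per 1000 ft² of sulfate of potash and product B:
K₂O: 0.5·a + 0.03·b = 0.9
N: 0·a + 0.1·b = 1.7
Solving simultaneously: a = 0.78, b = 17.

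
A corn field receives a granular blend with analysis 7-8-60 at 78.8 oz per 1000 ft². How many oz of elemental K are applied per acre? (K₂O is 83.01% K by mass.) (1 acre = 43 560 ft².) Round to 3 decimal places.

K₂O per 1000 ft² = 78.8 × 60% = 47.28 oz.
Elemental K = 47.28 × 0.8301 = 39.2471 oz per 1000 ft².
Convert to per acre: 39.2471 × 43.56 = 1709.6049 oz.

1709.605 oz K per acre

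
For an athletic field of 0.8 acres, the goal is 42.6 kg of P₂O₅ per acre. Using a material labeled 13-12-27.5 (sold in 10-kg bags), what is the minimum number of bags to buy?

29 bags

Product per acre = 42.6 / 12% = 355 kg.
Total product = 355 × 0.8 = 284 kg.
Bags = ⌈284 / 10⌉ = 29.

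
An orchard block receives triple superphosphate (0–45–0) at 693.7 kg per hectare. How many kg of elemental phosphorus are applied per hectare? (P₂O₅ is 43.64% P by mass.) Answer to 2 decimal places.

P₂O₅ per hectare = 693.7 × 45% = 312.165 kg.
Elemental P = 312.165 × 0.4364 = 136.229 kg per hectare.

136.23 kg P per hectare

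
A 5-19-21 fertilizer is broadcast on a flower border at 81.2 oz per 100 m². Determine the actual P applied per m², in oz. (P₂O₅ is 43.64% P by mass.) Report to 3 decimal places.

0.067 oz P per sq m

P₂O₅ per 100 m² = 81.2 × 19% = 15.428 oz.
Elemental P = 15.428 × 0.4364 = 6.73278 oz per 100 m².
Convert to per m²: 6.73278 × 0.01 = 0.0673278 oz.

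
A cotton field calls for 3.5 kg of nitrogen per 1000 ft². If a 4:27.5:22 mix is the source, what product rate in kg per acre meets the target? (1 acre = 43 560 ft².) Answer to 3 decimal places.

Product per 1000 ft² = 3.5 / 4% = 87.5 kg.
Convert to per acre: 87.5 × 43.56 = 3811.5 kg.

3811.500 kg of product per acre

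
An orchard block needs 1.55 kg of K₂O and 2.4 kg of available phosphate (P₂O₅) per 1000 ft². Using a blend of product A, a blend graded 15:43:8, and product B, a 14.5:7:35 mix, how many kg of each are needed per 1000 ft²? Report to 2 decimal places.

Let a = kg of product A, b = kg of product B (per 1000 ft²).
K₂O: 0.08·a + 0.35·b = 1.55
P₂O₅: 0.43·a + 0.07·b = 2.4
From row1: a = (1.55 − 0.35·b) / 0.08.
Into row2: 0.43·(1.55 − 0.35·b)/0.08 + 0.07·b = 2.4 → b = 3.27467, a = 5.04831.

5.05 kg product A, 3.27 kg product B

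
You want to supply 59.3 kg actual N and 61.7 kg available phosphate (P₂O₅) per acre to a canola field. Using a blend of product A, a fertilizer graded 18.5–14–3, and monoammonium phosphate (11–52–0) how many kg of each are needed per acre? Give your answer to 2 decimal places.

Per-acre balance (a = product A, b = monoammonium phosphate):
N: 0.185·a + 0.11·b = 59.3
P₂O₅: 0.14·a + 0.52·b = 61.7
Eliminate b: (row1) − 0.11/0.52·(row2) → 0.155385·a = 46.2481, so a = 297.636.
Then b = (61.7 − 0.14·297.636) / 0.52 = 38.521.

297.64 kg product A, 38.52 kg monoammonium phosphate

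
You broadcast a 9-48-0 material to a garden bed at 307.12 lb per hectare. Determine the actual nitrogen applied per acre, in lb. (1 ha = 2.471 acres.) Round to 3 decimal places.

nitrogen per hectare = 307.12 × 9% = 27.6408 lb.
Convert to per acre: 27.6408 × 0.404694 = 11.1861 lb.

11.186 lb N per acre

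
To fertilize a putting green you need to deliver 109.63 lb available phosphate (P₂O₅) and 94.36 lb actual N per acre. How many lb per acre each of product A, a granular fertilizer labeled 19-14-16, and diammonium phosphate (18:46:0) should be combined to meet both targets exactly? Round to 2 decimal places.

380.58 lb product A, 122.50 lb diammonium phosphate

Let a = lb of product A, b = lb of diammonium phosphate (per acre).
P₂O₅: 0.14·a + 0.46·b = 109.63
N: 0.19·a + 0.18·b = 94.36
From row1: a = (109.63 − 0.46·b) / 0.14.
Into row2: 0.19·(109.63 − 0.46·b)/0.14 + 0.18·b = 94.36 → b = 122.497, a = 380.582.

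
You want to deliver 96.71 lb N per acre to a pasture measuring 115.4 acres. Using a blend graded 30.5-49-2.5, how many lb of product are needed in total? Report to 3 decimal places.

Product per acre = 96.71 / 30.5% = 317.082 lb.
Total product = 317.082 × 115.4 = 36591.25902 lb.

36591.259 lb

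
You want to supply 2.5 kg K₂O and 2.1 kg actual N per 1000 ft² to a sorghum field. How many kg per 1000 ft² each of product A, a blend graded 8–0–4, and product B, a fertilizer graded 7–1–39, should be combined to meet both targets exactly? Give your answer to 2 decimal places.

22.68 kg product A, 4.08 kg product B

With a, b = kg per 1000 ft² of product A and product B:
K₂O: 0.04·a + 0.39·b = 2.5
N: 0.08·a + 0.07·b = 2.1
Solving simultaneously: a = 22.6761, b = 4.08451.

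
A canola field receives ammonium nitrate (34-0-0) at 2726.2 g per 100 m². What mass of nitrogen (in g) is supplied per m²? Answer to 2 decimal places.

9.27 g N per sq m

nitrogen per 100 m² = 2726.2 × 34% = 926.908 g.
Convert to per m²: 926.908 × 0.01 = 9.26908 g.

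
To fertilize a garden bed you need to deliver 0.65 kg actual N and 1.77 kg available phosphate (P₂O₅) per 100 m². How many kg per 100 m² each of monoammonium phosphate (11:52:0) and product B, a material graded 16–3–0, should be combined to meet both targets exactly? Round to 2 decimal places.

Let a = kg of monoammonium phosphate, b = kg of product B (per 100 m²).
N: 0.11·a + 0.16·b = 0.65
P₂O₅: 0.52·a + 0.03·b = 1.77
Solving simultaneously: a = 3.30038, b = 1.79349.

3.30 kg monoammonium phosphate, 1.79 kg product B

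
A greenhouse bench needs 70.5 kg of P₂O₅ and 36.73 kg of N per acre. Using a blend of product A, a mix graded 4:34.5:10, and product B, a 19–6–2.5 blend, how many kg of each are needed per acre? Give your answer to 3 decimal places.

Let a = kg of product A, b = kg of product B (per acre).
P₂O₅: 0.345·a + 0.06·b = 70.5
N: 0.04·a + 0.19·b = 36.73
From row1: a = (70.5 − 0.06·b) / 0.345.
Into row2: 0.04·(70.5 − 0.06·b)/0.345 + 0.19·b = 36.73 → b = 156.0071, a = 177.2162.

177.216 kg product A, 156.007 kg product B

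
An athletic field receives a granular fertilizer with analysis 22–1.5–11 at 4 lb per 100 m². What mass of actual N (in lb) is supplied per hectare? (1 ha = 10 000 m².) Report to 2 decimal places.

88.00 lb N per hectare

nitrogen per 100 m² = 4 × 22% = 0.88 lb.
Convert to per hectare: 0.88 × 100 = 88 lb.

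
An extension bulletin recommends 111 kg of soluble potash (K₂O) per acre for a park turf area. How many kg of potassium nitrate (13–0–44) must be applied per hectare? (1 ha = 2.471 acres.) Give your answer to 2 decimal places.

623.37 kg of product per hectare

Product per acre = 111 / 44% = 252.273 kg.
Convert to per hectare: 252.273 × 2.471 = 623.366 kg.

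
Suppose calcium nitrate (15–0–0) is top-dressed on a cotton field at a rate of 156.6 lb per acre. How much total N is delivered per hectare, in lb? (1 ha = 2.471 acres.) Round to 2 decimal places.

58.04 lb N per hectare

nitrogen per acre = 156.6 × 15% = 23.49 lb.
Convert to per hectare: 23.49 × 2.471 = 58.0438 lb.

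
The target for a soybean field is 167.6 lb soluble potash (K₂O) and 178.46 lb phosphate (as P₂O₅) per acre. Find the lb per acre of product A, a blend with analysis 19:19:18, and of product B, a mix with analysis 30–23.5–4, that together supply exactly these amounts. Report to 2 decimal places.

Per-acre balance (a = product A, b = product B):
K₂O: 0.18·a + 0.04·b = 167.6
P₂O₅: 0.19·a + 0.235·b = 178.46
Eliminate b: (row1) − 0.04/0.235·(row2) → 0.14766·a = 137.224, so a = 929.326.
Then b = (178.46 − 0.19·929.326) / 0.235 = 8.03458.

929.33 lb product A, 8.03 lb product B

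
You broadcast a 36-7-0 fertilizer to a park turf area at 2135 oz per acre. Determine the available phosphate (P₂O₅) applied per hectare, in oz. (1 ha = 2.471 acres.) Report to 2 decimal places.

369.29 oz P₂O₅ per hectare

P₂O₅ per acre = 2135 × 7% = 149.45 oz.
Convert to per hectare: 149.45 × 2.471 = 369.291 oz.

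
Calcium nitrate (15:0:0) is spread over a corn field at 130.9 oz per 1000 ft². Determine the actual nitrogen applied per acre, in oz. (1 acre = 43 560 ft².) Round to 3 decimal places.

855.301 oz N per acre

nitrogen per 1000 ft² = 130.9 × 15% = 19.635 oz.
Convert to per acre: 19.635 × 43.56 = 855.3006 oz.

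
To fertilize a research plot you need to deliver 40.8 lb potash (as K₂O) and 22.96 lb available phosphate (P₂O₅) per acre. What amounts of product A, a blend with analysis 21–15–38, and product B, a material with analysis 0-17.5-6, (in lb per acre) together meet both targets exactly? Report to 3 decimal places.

Let a = lb of product A, b = lb of product B (per acre).
K₂O: 0.38·a + 0.06·b = 40.8
P₂O₅: 0.15·a + 0.175·b = 22.96
Eliminate b: (row1) − 0.06/0.175·(row2) → 0.328571·a = 32.928, so a = 100.2157.
Then b = (22.96 − 0.15·100.2157) / 0.175 = 45.3009.

100.216 lb product A, 45.301 lb product B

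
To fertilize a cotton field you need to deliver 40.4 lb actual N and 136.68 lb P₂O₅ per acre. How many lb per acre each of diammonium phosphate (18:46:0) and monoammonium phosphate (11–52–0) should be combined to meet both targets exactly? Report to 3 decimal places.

138.912 lb diammonium phosphate, 139.963 lb monoammonium phosphate

Per-acre balance (a = diammonium phosphate, b = monoammonium phosphate):
N: 0.18·a + 0.11·b = 40.4
P₂O₅: 0.46·a + 0.52·b = 136.68
Eliminate a: (row1) − 0.18/0.46·(row2) → -0.0934783·b = -13.0835, so b = 139.9628.
Back-substitute: a = (40.4 − 0.11·139.9628) / 0.18 = 138.9116.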